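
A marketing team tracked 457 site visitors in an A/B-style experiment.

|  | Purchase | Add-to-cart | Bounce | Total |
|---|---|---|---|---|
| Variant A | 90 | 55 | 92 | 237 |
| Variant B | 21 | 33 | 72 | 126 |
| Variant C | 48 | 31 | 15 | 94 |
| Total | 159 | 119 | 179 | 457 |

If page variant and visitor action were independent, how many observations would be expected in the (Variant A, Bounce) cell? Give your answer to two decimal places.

92.83

Row total (Variant A) = 237; column total (Bounce) = 179; grand total N = 457.
Expected count = (row total × column total) / N = 237 × 179 / 457 = 92.83.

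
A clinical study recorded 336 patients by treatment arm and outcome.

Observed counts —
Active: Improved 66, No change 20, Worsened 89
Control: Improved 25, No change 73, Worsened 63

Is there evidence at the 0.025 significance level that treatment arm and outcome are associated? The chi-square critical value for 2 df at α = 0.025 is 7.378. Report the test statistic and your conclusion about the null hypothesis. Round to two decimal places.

52.63; reject H₀

Row totals: 175, 161. Column totals: 91, 93, 152. Grand total N = 336.
Expected counts (row total × column total / N):
  Active, Improved: 175×91/336 = 47.396
  Active, No change: 175×93/336 = 48.438
  Active, Worsened: 175×152/336 = 79.167
  Control, Improved: 161×91/336 = 43.604
  Control, No change: 161×93/336 = 44.562
  Control, Worsened: 161×152/336 = 72.833
Contributions (O − E)²/E:
  (66 − 47.396)²/47.396 = 7.3025
  (20 − 48.438)²/48.438 = 16.6960
  (89 − 79.167)²/79.167 = 1.2213
  (25 − 43.604)²/43.604 = 7.9375
  (73 − 44.562)²/44.562 = 18.1482
  (63 − 72.833)²/72.833 = 1.3275
χ² = 7.3025 + 16.6960 + 1.2213 + 7.9375 + 18.1482 + 1.3275 = 52.63
df = (2−1)(3−1) = 2. Since 52.63 > 7.378, reject the null hypothesis of independence at α = 0.025.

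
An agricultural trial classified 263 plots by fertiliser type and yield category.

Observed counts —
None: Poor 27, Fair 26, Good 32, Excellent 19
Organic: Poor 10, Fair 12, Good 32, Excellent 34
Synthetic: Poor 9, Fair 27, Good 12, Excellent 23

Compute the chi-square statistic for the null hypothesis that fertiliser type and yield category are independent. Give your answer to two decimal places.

Row totals: 104, 88, 71. Column totals: 46, 65, 76, 76. Grand total N = 263.
Expected counts (row total × column total / N):
  None, Poor: 104×46/263 = 18.1901
  None, Fair: 104×65/263 = 25.7034
  None, Good: 104×76/263 = 30.0532
  None, Excellent: 104×76/263 = 30.0532
  Organic, Poor: 88×46/263 = 15.3916
  Organic, Fair: 88×65/263 = 21.7490
  Organic, Good: 88×76/263 = 25.4297
  Organic, Excellent: 88×76/263 = 25.4297
  Synthetic, Poor: 71×46/263 = 12.4183
  Synthetic, Fair: 71×65/263 = 17.5475
  Synthetic, Good: 71×76/263 = 20.5171
  Synthetic, Excellent: 71×76/263 = 20.5171
Contributions (O − E)²/E:
  (27 − 18.1901)²/18.1901 = 4.2668
  (26 − 25.7034)²/25.7034 = 0.0034
  (32 − 30.0532)²/30.0532 = 0.1261
  (19 − 30.0532)²/30.0532 = 4.0652
  (10 − 15.3916)²/15.3916 = 1.8887
  (12 − 21.7490)²/21.7490 = 4.3700
  (32 − 25.4297)²/25.4297 = 1.6976
  (34 − 25.4297)²/25.4297 = 2.8884
  (9 − 12.4183)²/12.4183 = 0.9409
  (27 − 17.5475)²/17.5475 = 5.0919
  (12 − 20.5171)²/20.5171 = 3.5356
  (23 − 20.5171)²/20.5171 = 0.3005
χ² = 4.2668 + 0.0034 + 0.1261 + 4.0652 + 1.8887 + 4.3700 + 1.6976 + 2.8884 + 0.9409 + 5.0919 + 3.5356 + 0.3005 = 29.18

29.18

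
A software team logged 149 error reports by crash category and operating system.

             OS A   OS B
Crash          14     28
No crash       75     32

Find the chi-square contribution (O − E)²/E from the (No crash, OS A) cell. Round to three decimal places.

Row total (No crash) = 107; column total (OS A) = 89; N = 149.
Expected count E = 107 × 89 / 149 = 63.91275.
Contribution = (O − E)²/E = (75 − 63.91275)² / 63.91275 = 1.923.

1.923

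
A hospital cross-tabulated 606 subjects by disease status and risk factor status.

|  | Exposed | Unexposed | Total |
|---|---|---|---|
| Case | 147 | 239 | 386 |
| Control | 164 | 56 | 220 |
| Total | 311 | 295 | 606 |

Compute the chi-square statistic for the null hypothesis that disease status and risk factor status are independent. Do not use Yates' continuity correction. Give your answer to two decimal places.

Grand total N = 606.
Expected counts (row total × column total / N):
  Case, Exposed: 386×311/606 = 198.096
  Case, Unexposed: 386×295/606 = 187.904
  Control, Exposed: 220×311/606 = 112.904
  Control, Unexposed: 220×295/606 = 107.096
Contributions (O − E)²/E:
  (147 − 198.096)²/198.096 = 13.1795
  (239 − 187.904)²/187.904 = 13.8943
  (164 − 112.904)²/112.904 = 23.1241
  (56 − 107.096)²/107.096 = 24.3781
χ² = 13.1795 + 13.8943 + 23.1241 + 24.3781 = 74.58

74.58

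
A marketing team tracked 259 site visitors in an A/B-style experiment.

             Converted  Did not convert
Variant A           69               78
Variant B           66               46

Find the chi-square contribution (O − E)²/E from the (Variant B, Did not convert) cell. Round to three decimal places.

Row total (Variant B) = 112; column total (Did not convert) = 124; N = 259.
Expected count E = 112 × 124 / 259 = 53.6216.
Contribution = (O − E)²/E = (46 − 53.6216)² / 53.6216 = 1.083.

1.083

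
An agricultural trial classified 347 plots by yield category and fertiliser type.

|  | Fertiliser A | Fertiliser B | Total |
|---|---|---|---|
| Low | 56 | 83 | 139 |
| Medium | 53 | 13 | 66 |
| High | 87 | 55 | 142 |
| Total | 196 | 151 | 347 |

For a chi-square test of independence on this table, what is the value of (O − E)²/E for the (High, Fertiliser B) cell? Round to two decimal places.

0.75

Row total (High) = 142; column total (Fertiliser B) = 151; N = 347.
Expected count E = 142 × 151 / 347 = 61.793.
Contribution = (O − E)²/E = (55 − 61.793)² / 61.793 = 0.75.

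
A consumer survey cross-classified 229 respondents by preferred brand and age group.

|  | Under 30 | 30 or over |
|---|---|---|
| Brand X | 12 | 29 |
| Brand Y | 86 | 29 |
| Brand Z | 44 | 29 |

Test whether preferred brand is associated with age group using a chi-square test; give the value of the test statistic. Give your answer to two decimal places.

26.71

Row totals: 41, 115, 73. Column totals: 142, 87. Grand total N = 229.
Expected counts (row total × column total / N):
  Brand X, Under 30: 41×142/229 = 25.4236
  Brand X, 30 or over: 41×87/229 = 15.5764
  Brand Y, Under 30: 115×142/229 = 71.3100
  Brand Y, 30 or over: 115×87/229 = 43.6900
  Brand Z, Under 30: 73×142/229 = 45.2664
  Brand Z, 30 or over: 73×87/229 = 27.7336
Contributions (O − E)²/E:
  (12 − 25.4236)²/25.4236 = 7.0876
  (29 − 15.5764)²/15.5764 = 11.5683
  (86 − 71.3100)²/71.3100 = 3.0262
  (29 − 43.6900)²/43.6900 = 4.9393
  (44 − 45.2664)²/45.2664 = 0.0354
  (29 − 27.7336)²/27.7336 = 0.0578
χ² = 7.0876 + 11.5683 + 3.0262 + 4.9393 + 0.0354 + 0.0578 = 26.71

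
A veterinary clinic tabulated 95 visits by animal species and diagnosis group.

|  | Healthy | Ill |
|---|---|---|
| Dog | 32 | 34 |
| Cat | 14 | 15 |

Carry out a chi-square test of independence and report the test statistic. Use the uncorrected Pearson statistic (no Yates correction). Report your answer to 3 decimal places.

Row totals: 66, 29. Column totals: 46, 49. Grand total N = 95.
Expected counts (row total × column total / N):
  Dog, Healthy: 66×46/95 = 31.9579
  Dog, Ill: 66×49/95 = 34.0421
  Cat, Healthy: 29×46/95 = 14.0421
  Cat, Ill: 29×49/95 = 14.9579
Contributions (O − E)²/E:
  (32 − 31.9579)²/31.9579 = 0.0001
  (34 − 34.0421)²/34.0421 = 0.0001
  (14 − 14.0421)²/14.0421 = 0.0001
  (15 − 14.9579)²/14.9579 = 0.0001
χ² = 0.0001 + 0.0001 + 0.0001 + 0.0001 = 0.000

0.000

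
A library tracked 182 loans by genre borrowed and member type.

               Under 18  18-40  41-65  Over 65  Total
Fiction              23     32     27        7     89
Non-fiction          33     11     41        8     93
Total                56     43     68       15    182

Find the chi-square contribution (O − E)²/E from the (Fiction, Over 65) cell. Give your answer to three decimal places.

Row total (Fiction) = 89; column total (Over 65) = 15; N = 182.
Expected count E = 89 × 15 / 182 = 7.3352.
Contribution = (O − E)²/E = (7 − 7.3352)² / 7.3352 = 0.015.

0.015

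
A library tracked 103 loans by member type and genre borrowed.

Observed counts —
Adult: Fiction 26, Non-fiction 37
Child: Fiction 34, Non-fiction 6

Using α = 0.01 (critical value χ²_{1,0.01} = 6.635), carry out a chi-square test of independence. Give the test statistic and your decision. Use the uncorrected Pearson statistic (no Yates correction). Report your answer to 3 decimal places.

19.239; reject H₀

Row totals: 63, 40. Column totals: 60, 43. Grand total N = 103.
Expected counts (row total × column total / N):
  Adult, Fiction: 63×60/103 = 36.6990
  Adult, Non-fiction: 63×43/103 = 26.3010
  Child, Fiction: 40×60/103 = 23.3010
  Child, Non-fiction: 40×43/103 = 16.6990
Contributions (O − E)²/E:
  (26 − 36.6990)²/36.6990 = 3.1191
  (37 − 26.3010)²/26.3010 = 4.3523
  (34 − 23.3010)²/23.3010 = 4.9126
  (6 − 16.6990)²/16.6990 = 6.8548
χ² = 3.1191 + 4.3523 + 4.9126 + 6.8548 = 19.239
df = (2−1)(2−1) = 1. Since 19.239 > 6.635, reject the null hypothesis of independence at α = 0.01.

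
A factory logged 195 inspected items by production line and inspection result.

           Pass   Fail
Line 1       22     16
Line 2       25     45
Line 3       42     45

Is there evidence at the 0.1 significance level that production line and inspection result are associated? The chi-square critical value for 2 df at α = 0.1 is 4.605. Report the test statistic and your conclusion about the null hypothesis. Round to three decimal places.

5.324; reject H₀

Row totals: 38, 70, 87. Column totals: 89, 106. Grand total N = 195.
Expected counts (row total × column total / N):
  Line 1, Pass: 38×89/195 = 17.34359
  Line 1, Fail: 38×106/195 = 20.65641
  Line 2, Pass: 70×89/195 = 31.94872
  Line 2, Fail: 70×106/195 = 38.05128
  Line 3, Pass: 87×89/195 = 39.70769
  Line 3, Fail: 87×106/195 = 47.29231
Contributions (O − E)²/E:
  (22 − 17.34359)²/17.34359 = 1.2502
  (16 − 20.65641)²/20.65641 = 1.0497
  (25 − 31.94872)²/31.94872 = 1.5113
  (45 − 38.05128)²/38.05128 = 1.2689
  (42 − 39.70769)²/39.70769 = 0.1323
  (45 − 47.29231)²/47.29231 = 0.1111
χ² = 1.2502 + 1.0497 + 1.5113 + 1.2689 + 0.1323 + 0.1111 = 5.324
df = (3−1)(2−1) = 2. Since 5.324 > 4.605, reject the null hypothesis of independence at α = 0.1.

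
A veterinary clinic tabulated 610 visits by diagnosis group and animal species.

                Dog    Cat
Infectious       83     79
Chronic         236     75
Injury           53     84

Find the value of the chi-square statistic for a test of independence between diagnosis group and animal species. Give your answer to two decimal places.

Row totals: 162, 311, 137. Column totals: 372, 238. Grand total N = 610.
Expected counts (row total × column total / N):
  Infectious, Dog: 162×372/610 = 98.793
  Infectious, Cat: 162×238/610 = 63.207
  Chronic, Dog: 311×372/610 = 189.659
  Chronic, Cat: 311×238/610 = 121.341
  Injury, Dog: 137×372/610 = 83.548
  Injury, Cat: 137×238/610 = 53.452
Contributions (O − E)²/E:
  (83 − 98.793)²/98.793 = 2.5247
  (79 − 63.207)²/63.207 = 3.9461
  (236 − 189.659)²/189.659 = 11.3229
  (75 − 121.341)²/121.341 = 17.6980
  (53 − 83.548)²/83.548 = 11.1694
  (84 − 53.452)²/53.452 = 17.4583
χ² = 2.5247 + 3.9461 + 11.3229 + 17.6980 + 11.1694 + 17.4583 = 64.12

64.12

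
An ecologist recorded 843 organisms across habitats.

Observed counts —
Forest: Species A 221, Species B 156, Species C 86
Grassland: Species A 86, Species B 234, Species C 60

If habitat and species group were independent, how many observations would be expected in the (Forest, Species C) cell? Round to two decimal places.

Row total (Forest) = 463; column total (Species C) = 146; grand total N = 843.
Expected count = (row total × column total) / N = 463 × 146 / 843 = 80.19.

80.19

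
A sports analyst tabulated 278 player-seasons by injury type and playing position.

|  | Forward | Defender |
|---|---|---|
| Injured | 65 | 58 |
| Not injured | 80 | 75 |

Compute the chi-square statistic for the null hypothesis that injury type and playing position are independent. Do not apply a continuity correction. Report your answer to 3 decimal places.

Row totals: 123, 155. Column totals: 145, 133. Grand total N = 278.
Expected counts (row total × column total / N):
  Injured, Forward: 123×145/278 = 64.1547
  Injured, Defender: 123×133/278 = 58.8453
  Not injured, Forward: 155×145/278 = 80.8453
  Not injured, Defender: 155×133/278 = 74.1547
Contributions (O − E)²/E:
  (65 − 64.1547)²/64.1547 = 0.0111
  (58 − 58.8453)²/58.8453 = 0.0121
  (80 − 80.8453)²/80.8453 = 0.0088
  (75 − 74.1547)²/74.1547 = 0.0096
χ² = 0.0111 + 0.0121 + 0.0088 + 0.0096 = 0.042

0.042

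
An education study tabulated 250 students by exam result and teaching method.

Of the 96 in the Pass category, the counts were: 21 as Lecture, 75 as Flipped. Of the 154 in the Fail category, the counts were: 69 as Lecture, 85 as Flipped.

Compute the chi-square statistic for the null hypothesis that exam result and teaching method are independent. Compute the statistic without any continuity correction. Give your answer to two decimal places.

13.50

Row totals: 96, 154. Column totals: 90, 160. Grand total N = 250.
Expected counts (row total × column total / N):
  Pass, Lecture: 96×90/250 = 34.560
  Pass, Flipped: 96×160/250 = 61.440
  Fail, Lecture: 154×90/250 = 55.440
  Fail, Flipped: 154×160/250 = 98.560
Contributions (O − E)²/E:
  (21 − 34.560)²/34.560 = 5.3204
  (75 − 61.440)²/61.440 = 2.9927
  (69 − 55.440)²/55.440 = 3.3166
  (85 − 98.560)²/98.560 = 1.8656
χ² = 5.3204 + 2.9927 + 3.3166 + 1.8656 = 13.50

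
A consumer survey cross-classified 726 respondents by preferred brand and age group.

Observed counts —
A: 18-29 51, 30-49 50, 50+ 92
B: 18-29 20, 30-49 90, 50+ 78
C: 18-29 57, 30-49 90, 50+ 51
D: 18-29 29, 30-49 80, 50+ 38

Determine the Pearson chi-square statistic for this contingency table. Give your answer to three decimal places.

Row totals: 193, 188, 198, 147. Column totals: 157, 310, 259. Grand total N = 726.
Expected counts (row total × column total / N):
  A, 18-29: 193×157/726 = 41.7369
  A, 30-49: 193×310/726 = 82.4105
  A, 50+: 193×259/726 = 68.8526
  B, 18-29: 188×157/726 = 40.6556
  B, 30-49: 188×310/726 = 80.2755
  B, 50+: 188×259/726 = 67.0689
  C, 18-29: 198×157/726 = 42.8182
  C, 30-49: 198×310/726 = 84.5455
  C, 50+: 198×259/726 = 70.6364
  D, 18-29: 147×157/726 = 31.7893
  D, 30-49: 147×310/726 = 62.7686
  D, 50+: 147×259/726 = 52.4421
Contributions (O − E)²/E:
  (51 − 41.7369)²/41.7369 = 2.0559
  (50 − 82.4105)²/82.4105 = 12.7464
  (92 − 68.8526)²/68.8526 = 7.7819
  (20 − 40.6556)²/40.6556 = 10.4943
  (90 − 80.2755)²/80.2755 = 1.1780
  (78 − 67.0689)²/67.0689 = 1.7816
  (57 − 42.8182)²/42.8182 = 4.6971
  (90 − 84.5455)²/84.5455 = 0.3519
  (51 − 70.6364)²/70.6364 = 5.4588
  (29 − 31.7893)²/31.7893 = 0.2447
  (80 − 62.7686)²/62.7686 = 4.7304
  (38 − 52.4421)²/52.4421 = 3.9772
χ² = 2.0559 + 12.7464 + 7.7819 + 10.4943 + 1.1780 + 1.7816 + 4.6971 + 0.3519 + 5.4588 + 0.2447 + 4.7304 + 3.9772 = 55.498

55.498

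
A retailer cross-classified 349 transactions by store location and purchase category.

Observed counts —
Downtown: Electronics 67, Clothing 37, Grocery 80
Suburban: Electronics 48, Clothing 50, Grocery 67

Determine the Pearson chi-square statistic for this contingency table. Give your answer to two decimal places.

5.21

Row totals: 184, 165. Column totals: 115, 87, 147. Grand total N = 349.
Expected counts (row total × column total / N):
  Downtown, Electronics: 184×115/349 = 60.630
  Downtown, Clothing: 184×87/349 = 45.868
  Downtown, Grocery: 184×147/349 = 77.501
  Suburban, Electronics: 165×115/349 = 54.370
  Suburban, Clothing: 165×87/349 = 41.132
  Suburban, Grocery: 165×147/349 = 69.499
Contributions (O − E)²/E:
  (67 − 60.630)²/60.630 = 0.6693
  (37 − 45.868)²/45.868 = 1.7145
  (80 − 77.501)²/77.501 = 0.0806
  (48 − 54.370)²/54.370 = 0.7463
  (50 − 41.132)²/41.132 = 1.9119
  (67 − 69.499)²/69.499 = 0.0899
χ² = 0.6693 + 1.7145 + 0.0806 + 0.7463 + 1.9119 + 0.0899 = 5.21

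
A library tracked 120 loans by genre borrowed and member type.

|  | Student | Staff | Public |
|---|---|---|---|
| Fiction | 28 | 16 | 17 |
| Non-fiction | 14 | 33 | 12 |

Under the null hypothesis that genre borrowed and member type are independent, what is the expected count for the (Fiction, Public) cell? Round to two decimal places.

14.74

Row total (Fiction) = 61; column total (Public) = 29; grand total N = 120.
Expected count = (row total × column total) / N = 61 × 29 / 120 = 14.74.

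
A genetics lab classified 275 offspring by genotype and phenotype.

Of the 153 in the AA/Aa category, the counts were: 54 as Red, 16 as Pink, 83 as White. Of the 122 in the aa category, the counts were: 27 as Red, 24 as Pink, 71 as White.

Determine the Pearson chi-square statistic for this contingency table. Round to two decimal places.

8.14

Row totals: 153, 122. Column totals: 81, 40, 154. Grand total N = 275.
Expected counts (row total × column total / N):
  AA/Aa, Red: 153×81/275 = 45.065
  AA/Aa, Pink: 153×40/275 = 22.255
  AA/Aa, White: 153×154/275 = 85.680
  aa, Red: 122×81/275 = 35.935
  aa, Pink: 122×40/275 = 17.745
  aa, White: 122×154/275 = 68.320
Contributions (O − E)²/E:
  (54 − 45.065)²/45.065 = 1.7715
  (16 − 22.255)²/22.255 = 1.7580
  (83 − 85.680)²/85.680 = 0.0838
  (27 − 35.935)²/35.935 = 2.2216
  (24 − 17.745)²/17.745 = 2.2048
  (71 − 68.320)²/68.320 = 0.1051
χ² = 1.7715 + 1.7580 + 0.0838 + 2.2216 + 2.2048 + 0.1051 = 8.14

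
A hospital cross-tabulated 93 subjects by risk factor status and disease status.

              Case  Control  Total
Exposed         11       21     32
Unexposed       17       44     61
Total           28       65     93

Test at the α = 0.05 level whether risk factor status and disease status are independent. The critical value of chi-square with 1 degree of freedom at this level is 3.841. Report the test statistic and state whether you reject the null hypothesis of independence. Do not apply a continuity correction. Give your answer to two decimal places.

Grand total N = 93.
Expected counts (row total × column total / N):
  Exposed, Case: 32×28/93 = 9.634
  Exposed, Control: 32×65/93 = 22.366
  Unexposed, Case: 61×28/93 = 18.366
  Unexposed, Control: 61×65/93 = 42.634
Contributions (O − E)²/E:
  (11 − 9.634)²/9.634 = 0.1937
  (21 − 22.366)²/22.366 = 0.0834
  (17 − 18.366)²/18.366 = 0.1016
  (44 − 42.634)²/42.634 = 0.0438
χ² = 0.1937 + 0.0834 + 0.1016 + 0.0438 = 0.42
df = (2−1)(2−1) = 1. Since 0.42 < 3.841, fail to reject the null hypothesis of independence at α = 0.05.

0.42; fail to reject H₀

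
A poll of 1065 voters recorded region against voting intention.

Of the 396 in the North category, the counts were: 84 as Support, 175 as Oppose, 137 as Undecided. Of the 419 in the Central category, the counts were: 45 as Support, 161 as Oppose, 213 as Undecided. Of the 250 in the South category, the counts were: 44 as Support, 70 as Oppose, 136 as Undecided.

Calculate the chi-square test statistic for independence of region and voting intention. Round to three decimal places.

Row totals: 396, 419, 250. Column totals: 173, 406, 486. Grand total N = 1065.
Expected counts (row total × column total / N):
  North, Support: 396×173/1065 = 64.3268
  North, Oppose: 396×406/1065 = 150.9634
  North, Undecided: 396×486/1065 = 180.7099
  Central, Support: 419×173/1065 = 68.0629
  Central, Oppose: 419×406/1065 = 159.7315
  Central, Undecided: 419×486/1065 = 191.2056
  South, Support: 250×173/1065 = 40.6103
  South, Oppose: 250×406/1065 = 95.3052
  South, Undecided: 250×486/1065 = 114.0845
Contributions (O − E)²/E:
  (84 − 64.3268)²/64.3268 = 6.0167
  (175 − 150.9634)²/150.9634 = 3.8271
  (137 − 180.7099)²/180.7099 = 10.5725
  (45 − 68.0629)²/68.0629 = 7.8148
  (161 − 159.7315)²/159.7315 = 0.0101
  (213 − 191.2056)²/191.2056 = 2.4842
  (44 − 40.6103)²/40.6103 = 0.2829
  (70 − 95.3052)²/95.3052 = 6.7190
  (136 − 114.0845)²/114.0845 = 4.2099
χ² = 6.0167 + 3.8271 + 10.5725 + 7.8148 + 0.0101 + 2.4842 + 0.2829 + 6.7190 + 4.2099 = 41.937

41.937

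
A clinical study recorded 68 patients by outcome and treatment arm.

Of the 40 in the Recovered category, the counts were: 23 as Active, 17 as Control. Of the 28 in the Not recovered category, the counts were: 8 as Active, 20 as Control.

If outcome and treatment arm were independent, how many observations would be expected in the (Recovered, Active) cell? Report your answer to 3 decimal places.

Row total (Recovered) = 40; column total (Active) = 31; grand total N = 68.
Expected count = (row total × column total) / N = 40 × 31 / 68 = 18.235.

18.235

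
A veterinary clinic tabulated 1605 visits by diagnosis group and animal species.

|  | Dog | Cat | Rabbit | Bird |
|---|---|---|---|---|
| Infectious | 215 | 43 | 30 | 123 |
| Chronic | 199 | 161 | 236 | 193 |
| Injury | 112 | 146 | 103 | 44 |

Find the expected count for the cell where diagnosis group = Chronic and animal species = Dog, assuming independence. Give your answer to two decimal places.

258.58

Row total (Chronic) = 789; column total (Dog) = 526; grand total N = 1605.
Expected count = (row total × column total) / N = 789 × 526 / 1605 = 258.58.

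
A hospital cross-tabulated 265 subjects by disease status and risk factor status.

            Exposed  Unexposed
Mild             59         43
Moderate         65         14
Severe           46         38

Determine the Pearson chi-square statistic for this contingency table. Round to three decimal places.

16.273

Row totals: 102, 79, 84. Column totals: 170, 95. Grand total N = 265.
Expected counts (row total × column total / N):
  Mild, Exposed: 102×170/265 = 65.43396
  Mild, Unexposed: 102×95/265 = 36.56604
  Moderate, Exposed: 79×170/265 = 50.67925
  Moderate, Unexposed: 79×95/265 = 28.32075
  Severe, Exposed: 84×170/265 = 53.88679
  Severe, Unexposed: 84×95/265 = 30.11321
Contributions (O − E)²/E:
  (59 − 65.43396)²/65.43396 = 0.6326
  (43 − 36.56604)²/36.56604 = 1.1321
  (65 − 50.67925)²/50.67925 = 4.0467
  (14 − 28.32075)²/28.32075 = 7.2415
  (46 − 53.88679)²/53.88679 = 1.1543
  (38 − 30.11321)²/30.11321 = 2.0656
χ² = 0.6326 + 1.1321 + 4.0467 + 7.2415 + 1.1543 + 2.0656 = 16.273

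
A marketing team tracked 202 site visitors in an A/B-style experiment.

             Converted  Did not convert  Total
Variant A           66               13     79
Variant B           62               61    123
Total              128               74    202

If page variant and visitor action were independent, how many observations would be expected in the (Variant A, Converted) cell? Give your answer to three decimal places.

50.059

Row total (Variant A) = 79; column total (Converted) = 128; grand total N = 202.
Expected count = (row total × column total) / N = 79 × 128 / 202 = 50.059.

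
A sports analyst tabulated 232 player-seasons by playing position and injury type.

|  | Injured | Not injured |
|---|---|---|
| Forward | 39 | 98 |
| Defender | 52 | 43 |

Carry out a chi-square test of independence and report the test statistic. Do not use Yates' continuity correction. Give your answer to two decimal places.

Row totals: 137, 95. Column totals: 91, 141. Grand total N = 232.
Expected counts (row total × column total / N):
  Forward, Injured: 137×91/232 = 53.737
  Forward, Not injured: 137×141/232 = 83.263
  Defender, Injured: 95×91/232 = 37.263
  Defender, Not injured: 95×141/232 = 57.737
Contributions (O − E)²/E:
  (39 − 53.737)²/53.737 = 4.0415
  (98 − 83.263)²/83.263 = 2.6084
  (52 − 37.263)²/37.263 = 5.8283
  (43 − 57.737)²/57.737 = 3.7615
χ² = 4.0415 + 2.6084 + 5.8283 + 3.7615 = 16.24

16.24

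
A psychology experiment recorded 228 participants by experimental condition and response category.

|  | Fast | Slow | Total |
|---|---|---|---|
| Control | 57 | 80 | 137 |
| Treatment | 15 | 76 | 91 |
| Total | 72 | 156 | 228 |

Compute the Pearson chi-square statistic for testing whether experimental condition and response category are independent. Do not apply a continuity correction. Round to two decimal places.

15.97

Grand total N = 228.
Expected counts (row total × column total / N):
  Control, Fast: 137×72/228 = 43.263
  Control, Slow: 137×156/228 = 93.737
  Treatment, Fast: 91×72/228 = 28.737
  Treatment, Slow: 91×156/228 = 62.263
Contributions (O − E)²/E:
  (57 − 43.263)²/43.263 = 4.3618
  (80 − 93.737)²/93.737 = 2.0131
  (15 − 28.737)²/28.737 = 6.5666
  (76 − 62.263)²/62.263 = 3.0308
χ² = 4.3618 + 2.0131 + 6.5666 + 3.0308 = 15.97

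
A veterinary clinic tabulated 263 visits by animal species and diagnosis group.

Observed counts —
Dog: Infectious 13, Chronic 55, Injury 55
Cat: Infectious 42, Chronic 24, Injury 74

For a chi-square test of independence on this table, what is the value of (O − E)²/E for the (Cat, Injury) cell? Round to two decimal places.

Row total (Cat) = 140; column total (Injury) = 129; N = 263.
Expected count E = 140 × 129 / 263 = 68.669.
Contribution = (O − E)²/E = (74 − 68.669)² / 68.669 = 0.41.

0.41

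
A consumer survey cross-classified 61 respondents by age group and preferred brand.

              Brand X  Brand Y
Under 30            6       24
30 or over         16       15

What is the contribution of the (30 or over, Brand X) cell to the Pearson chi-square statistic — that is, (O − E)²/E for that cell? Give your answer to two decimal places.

2.08

Row total (30 or over) = 31; column total (Brand X) = 22; N = 61.
Expected count E = 31 × 22 / 61 = 11.180.
Contribution = (O − E)²/E = (16 − 11.180)² / 11.180 = 2.08.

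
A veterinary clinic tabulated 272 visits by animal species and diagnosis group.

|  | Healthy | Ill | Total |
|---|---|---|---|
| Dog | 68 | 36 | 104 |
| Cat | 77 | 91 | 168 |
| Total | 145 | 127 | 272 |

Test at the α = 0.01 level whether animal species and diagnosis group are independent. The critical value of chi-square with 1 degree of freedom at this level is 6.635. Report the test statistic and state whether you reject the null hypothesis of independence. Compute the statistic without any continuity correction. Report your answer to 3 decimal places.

9.865; reject H₀

Grand total N = 272.
Expected counts (row total × column total / N):
  Dog, Healthy: 104×145/272 = 55.4412
  Dog, Ill: 104×127/272 = 48.5588
  Cat, Healthy: 168×145/272 = 89.5588
  Cat, Ill: 168×127/272 = 78.4412
Contributions (O − E)²/E:
  (68 − 55.4412)²/55.4412 = 2.8449
  (36 − 48.5588)²/48.5588 = 3.2481
  (77 − 89.5588)²/89.5588 = 1.7611
  (91 − 78.4412)²/78.4412 = 2.0107
χ² = 2.8449 + 3.2481 + 1.7611 + 2.0107 = 9.865
df = (2−1)(2−1) = 1. Since 9.865 > 6.635, reject the null hypothesis of independence at α = 0.01.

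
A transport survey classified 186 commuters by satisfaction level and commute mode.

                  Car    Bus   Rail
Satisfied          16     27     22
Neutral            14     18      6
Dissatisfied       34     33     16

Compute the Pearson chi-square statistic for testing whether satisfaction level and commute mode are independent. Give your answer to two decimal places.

7.80

Row totals: 65, 38, 83. Column totals: 64, 78, 44. Grand total N = 186.
Expected counts (row total × column total / N):
  Satisfied, Car: 65×64/186 = 22.366
  Satisfied, Bus: 65×78/186 = 27.258
  Satisfied, Rail: 65×44/186 = 15.376
  Neutral, Car: 38×64/186 = 13.075
  Neutral, Bus: 38×78/186 = 15.935
  Neutral, Rail: 38×44/186 = 8.989
  Dissatisfied, Car: 83×64/186 = 28.559
  Dissatisfied, Bus: 83×78/186 = 34.806
  Dissatisfied, Rail: 83×44/186 = 19.634
Contributions (O − E)²/E:
  (16 − 22.366)²/22.366 = 1.8119
  (27 − 27.258)²/27.258 = 0.0024
  (22 − 15.376)²/15.376 = 2.8536
  (14 − 13.075)²/13.075 = 0.0654
  (18 − 15.935)²/15.935 = 0.2676
  (6 − 8.989)²/8.989 = 0.9939
  (34 − 28.559)²/28.559 = 1.0366
  (33 − 34.806)²/34.806 = 0.0937
  (16 − 19.634)²/19.634 = 0.6726
χ² = 1.8119 + 0.0024 + 2.8536 + 0.0654 + 0.2676 + 0.9939 + 1.0366 + 0.0937 + 0.6726 = 7.80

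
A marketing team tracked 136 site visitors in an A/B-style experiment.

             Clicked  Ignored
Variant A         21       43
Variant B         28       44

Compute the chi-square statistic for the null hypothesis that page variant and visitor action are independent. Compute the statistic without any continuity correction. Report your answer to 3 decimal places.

Row totals: 64, 72. Column totals: 49, 87. Grand total N = 136.
Expected counts (row total × column total / N):
  Variant A, Clicked: 64×49/136 = 23.0588
  Variant A, Ignored: 64×87/136 = 40.9412
  Variant B, Clicked: 72×49/136 = 25.9412
  Variant B, Ignored: 72×87/136 = 46.0588
Contributions (O − E)²/E:
  (21 − 23.0588)²/23.0588 = 0.1838
  (43 − 40.9412)²/40.9412 = 0.1035
  (28 − 25.9412)²/25.9412 = 0.1634
  (44 − 46.0588)²/46.0588 = 0.0920
χ² = 0.1838 + 0.1035 + 0.1634 + 0.0920 = 0.543

0.543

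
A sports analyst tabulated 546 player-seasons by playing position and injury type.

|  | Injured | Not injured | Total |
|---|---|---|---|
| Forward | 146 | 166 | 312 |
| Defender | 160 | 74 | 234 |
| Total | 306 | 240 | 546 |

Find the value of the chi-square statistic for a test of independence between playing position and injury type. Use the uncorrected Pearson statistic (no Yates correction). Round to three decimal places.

Grand total N = 546.
Expected counts (row total × column total / N):
  Forward, Injured: 312×306/546 = 174.8571
  Forward, Not injured: 312×240/546 = 137.1429
  Defender, Injured: 234×306/546 = 131.1429
  Defender, Not injured: 234×240/546 = 102.8571
Contributions (O − E)²/E:
  (146 − 174.8571)²/174.8571 = 4.7624
  (166 − 137.1429)²/137.1429 = 6.0720
  (160 − 131.1429)²/131.1429 = 6.3498
  (74 − 102.8571)²/102.8571 = 8.0960
χ² = 4.7624 + 6.0720 + 6.3498 + 8.0960 = 25.280

25.280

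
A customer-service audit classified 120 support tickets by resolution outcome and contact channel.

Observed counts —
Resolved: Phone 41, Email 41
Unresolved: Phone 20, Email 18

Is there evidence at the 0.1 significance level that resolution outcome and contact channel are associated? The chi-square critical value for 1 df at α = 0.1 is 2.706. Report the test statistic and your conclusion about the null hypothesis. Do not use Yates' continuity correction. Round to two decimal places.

0.07; fail to reject H₀

Row totals: 82, 38. Column totals: 61, 59. Grand total N = 120.
Expected counts (row total × column total / N):
  Resolved, Phone: 82×61/120 = 41.683
  Resolved, Email: 82×59/120 = 40.317
  Unresolved, Phone: 38×61/120 = 19.317
  Unresolved, Email: 38×59/120 = 18.683
Contributions (O − E)²/E:
  (41 − 41.683)²/41.683 = 0.0112
  (41 − 40.317)²/40.317 = 0.0116
  (20 − 19.317)²/19.317 = 0.0241
  (18 − 18.683)²/18.683 = 0.0250
χ² = 0.0112 + 0.0116 + 0.0241 + 0.0250 = 0.07
df = (2−1)(2−1) = 1. Since 0.07 < 2.706, fail to reject the null hypothesis of independence at α = 0.1.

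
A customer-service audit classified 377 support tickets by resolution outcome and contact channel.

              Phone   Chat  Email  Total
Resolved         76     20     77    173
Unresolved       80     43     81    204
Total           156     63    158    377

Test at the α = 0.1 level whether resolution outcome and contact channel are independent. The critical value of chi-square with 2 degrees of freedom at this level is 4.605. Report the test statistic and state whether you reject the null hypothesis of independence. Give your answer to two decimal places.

6.09; reject H₀

Grand total N = 377.
Expected counts (row total × column total / N):
  Resolved, Phone: 173×156/377 = 71.586
  Resolved, Chat: 173×63/377 = 28.910
  Resolved, Email: 173×158/377 = 72.504
  Unresolved, Phone: 204×156/377 = 84.414
  Unresolved, Chat: 204×63/377 = 34.090
  Unresolved, Email: 204×158/377 = 85.496
Contributions (O − E)²/E:
  (76 − 71.586)²/71.586 = 0.2722
  (20 − 28.910)²/28.910 = 2.7460
  (77 − 72.504)²/72.504 = 0.2788
  (80 − 84.414)²/84.414 = 0.2308
  (43 − 34.090)²/34.090 = 2.3288
  (81 − 85.496)²/85.496 = 0.2364
χ² = 0.2722 + 2.7460 + 0.2788 + 0.2308 + 2.3288 + 0.2364 = 6.09
df = (2−1)(3−1) = 2. Since 6.09 > 4.605, reject the null hypothesis of independence at α = 0.1.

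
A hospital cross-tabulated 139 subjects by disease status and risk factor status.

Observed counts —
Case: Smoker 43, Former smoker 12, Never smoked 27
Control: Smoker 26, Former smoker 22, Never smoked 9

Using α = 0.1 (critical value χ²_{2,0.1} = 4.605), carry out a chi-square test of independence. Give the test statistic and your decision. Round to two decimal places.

Row totals: 82, 57. Column totals: 69, 34, 36. Grand total N = 139.
Expected counts (row total × column total / N):
  Case, Smoker: 82×69/139 = 40.705
  Case, Former smoker: 82×34/139 = 20.058
  Case, Never smoked: 82×36/139 = 21.237
  Control, Smoker: 57×69/139 = 28.295
  Control, Former smoker: 57×34/139 = 13.942
  Control, Never smoked: 57×36/139 = 14.763
Contributions (O − E)²/E:
  (43 − 40.705)²/40.705 = 0.1294
  (12 − 20.058)²/20.058 = 3.2372
  (27 − 21.237)²/21.237 = 1.5639
  (26 − 28.295)²/28.295 = 0.1861
  (22 − 13.942)²/13.942 = 4.6572
  (9 − 14.763)²/14.763 = 2.2497
χ² = 0.1294 + 3.2372 + 1.5639 + 0.1861 + 4.6572 + 2.2497 = 12.02
df = (2−1)(3−1) = 2. Since 12.02 > 4.605, reject the null hypothesis of independence at α = 0.1.

12.02; reject H₀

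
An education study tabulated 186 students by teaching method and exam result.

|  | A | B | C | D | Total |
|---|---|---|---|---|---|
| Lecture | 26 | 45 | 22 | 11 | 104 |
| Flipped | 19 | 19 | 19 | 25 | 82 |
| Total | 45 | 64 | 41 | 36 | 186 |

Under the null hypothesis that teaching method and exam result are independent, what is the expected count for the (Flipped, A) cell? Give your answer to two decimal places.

19.84

Row total (Flipped) = 82; column total (A) = 45; grand total N = 186.
Expected count = (row total × column total) / N = 82 × 45 / 186 = 19.84.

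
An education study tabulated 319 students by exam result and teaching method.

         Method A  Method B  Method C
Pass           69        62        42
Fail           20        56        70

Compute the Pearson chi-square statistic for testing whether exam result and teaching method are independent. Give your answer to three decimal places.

32.228

Row totals: 173, 146. Column totals: 89, 118, 112. Grand total N = 319.
Expected counts (row total × column total / N):
  Pass, Method A: 173×89/319 = 48.2665
  Pass, Method B: 173×118/319 = 63.9937
  Pass, Method C: 173×112/319 = 60.7398
  Fail, Method A: 146×89/319 = 40.7335
  Fail, Method B: 146×118/319 = 54.0063
  Fail, Method C: 146×112/319 = 51.2602
Contributions (O − E)²/E:
  (69 − 48.2665)²/48.2665 = 8.9063
  (62 − 63.9937)²/63.9937 = 0.0621
  (42 − 60.7398)²/60.7398 = 5.7817
  (20 − 40.7335)²/40.7335 = 10.5534
  (56 − 54.0063)²/54.0063 = 0.0736
  (70 − 51.2602)²/51.2602 = 6.8509
χ² = 8.9063 + 0.0621 + 5.7817 + 10.5534 + 0.0736 + 6.8509 = 32.228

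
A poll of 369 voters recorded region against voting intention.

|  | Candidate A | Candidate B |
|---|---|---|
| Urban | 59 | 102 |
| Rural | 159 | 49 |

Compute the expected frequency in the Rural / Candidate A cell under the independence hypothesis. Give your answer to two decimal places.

122.88

Row total (Rural) = 208; column total (Candidate A) = 218; grand total N = 369.
Expected count = (row total × column total) / N = 208 × 218 / 369 = 122.88.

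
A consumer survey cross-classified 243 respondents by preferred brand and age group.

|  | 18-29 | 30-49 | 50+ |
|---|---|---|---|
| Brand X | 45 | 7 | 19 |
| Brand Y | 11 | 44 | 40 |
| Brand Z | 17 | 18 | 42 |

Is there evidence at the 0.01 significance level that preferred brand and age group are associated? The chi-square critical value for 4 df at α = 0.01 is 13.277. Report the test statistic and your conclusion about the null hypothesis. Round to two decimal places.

Row totals: 71, 95, 77. Column totals: 73, 69, 101. Grand total N = 243.
Expected counts (row total × column total / N):
  Brand X, 18-29: 71×73/243 = 21.3292
  Brand X, 30-49: 71×69/243 = 20.1605
  Brand X, 50+: 71×101/243 = 29.5103
  Brand Y, 18-29: 95×73/243 = 28.5391
  Brand Y, 30-49: 95×69/243 = 26.9753
  Brand Y, 50+: 95×101/243 = 39.4856
  Brand Z, 18-29: 77×73/243 = 23.1317
  Brand Z, 30-49: 77×69/243 = 21.8642
  Brand Z, 50+: 77×101/243 = 32.0041
Contributions (O − E)²/E:
  (45 − 21.3292)²/21.3292 = 26.2695
  (7 − 20.1605)²/20.1605 = 8.5910
  (19 − 29.5103)²/29.5103 = 3.7433
  (11 − 28.5391)²/28.5391 = 10.7789
  (44 − 26.9753)²/26.9753 = 10.7447
  (40 − 39.4856)²/39.4856 = 0.0067
  (17 − 23.1317)²/23.1317 = 1.6254
  (18 − 21.8642)²/21.8642 = 0.6829
  (42 − 32.0041)²/32.0041 = 3.1220
χ² = 26.2695 + 8.5910 + 3.7433 + 10.7789 + 10.7447 + 0.0067 + 1.6254 + 0.6829 + 3.1220 = 65.56
df = (3−1)(3−1) = 4. Since 65.56 > 13.277, reject the null hypothesis of independence at α = 0.01.

65.56; reject H₀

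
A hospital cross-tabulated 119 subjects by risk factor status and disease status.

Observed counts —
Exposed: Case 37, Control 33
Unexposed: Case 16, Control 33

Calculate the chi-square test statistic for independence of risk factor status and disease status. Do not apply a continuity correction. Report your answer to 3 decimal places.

Row totals: 70, 49. Column totals: 53, 66. Grand total N = 119.
Expected counts (row total × column total / N):
  Exposed, Case: 70×53/119 = 31.1765
  Exposed, Control: 70×66/119 = 38.8235
  Unexposed, Case: 49×53/119 = 21.8235
  Unexposed, Control: 49×66/119 = 27.1765
Contributions (O − E)²/E:
  (37 − 31.1765)²/31.1765 = 1.0878
  (33 − 38.8235)²/38.8235 = 0.8735
  (16 − 21.8235)²/21.8235 = 1.5540
  (33 − 27.1765)²/27.1765 = 1.2479
χ² = 1.0878 + 0.8735 + 1.5540 + 1.2479 = 4.763

4.763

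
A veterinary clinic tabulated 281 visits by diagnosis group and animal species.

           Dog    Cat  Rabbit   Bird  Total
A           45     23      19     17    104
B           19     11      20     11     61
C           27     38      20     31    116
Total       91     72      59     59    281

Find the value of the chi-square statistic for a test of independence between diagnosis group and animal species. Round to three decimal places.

Grand total N = 281.
Expected counts (row total × column total / N):
  A, Dog: 104×91/281 = 33.6797
  A, Cat: 104×72/281 = 26.6477
  A, Rabbit: 104×59/281 = 21.8363
  A, Bird: 104×59/281 = 21.8363
  B, Dog: 61×91/281 = 19.7544
  B, Cat: 61×72/281 = 15.6299
  B, Rabbit: 61×59/281 = 12.8078
  B, Bird: 61×59/281 = 12.8078
  C, Dog: 116×91/281 = 37.5658
  C, Cat: 116×72/281 = 29.7224
  C, Rabbit: 116×59/281 = 24.3559
  C, Bird: 116×59/281 = 24.3559
Contributions (O − E)²/E:
  (45 − 33.6797)²/33.6797 = 3.8049
  (23 − 26.6477)²/26.6477 = 0.4993
  (19 − 21.8363)²/21.8363 = 0.3684
  (17 − 21.8363)²/21.8363 = 1.0711
  (19 − 19.7544)²/19.7544 = 0.0288
  (11 − 15.6299)²/15.6299 = 1.3715
  (20 − 12.8078)²/12.8078 = 4.0388
  (11 − 12.8078)²/12.8078 = 0.2552
  (27 − 37.5658)²/37.5658 = 2.9717
  (38 − 29.7224)²/29.7224 = 2.3053
  (20 − 24.3559)²/24.3559 = 0.7790
  (31 − 24.3559)²/24.3559 = 1.8125
χ² = 3.8049 + 0.4993 + 0.3684 + 1.0711 + 0.0288 + 1.3715 + 4.0388 + 0.2552 + 2.9717 + 2.3053 + 0.7790 + 1.8125 = 19.307

19.307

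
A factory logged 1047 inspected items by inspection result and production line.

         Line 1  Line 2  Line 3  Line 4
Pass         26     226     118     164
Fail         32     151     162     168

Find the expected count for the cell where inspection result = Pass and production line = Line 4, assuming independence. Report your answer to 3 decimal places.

169.330

Row total (Pass) = 534; column total (Line 4) = 332; grand total N = 1047.
Expected count = (row total × column total) / N = 534 × 332 / 1047 = 169.330.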